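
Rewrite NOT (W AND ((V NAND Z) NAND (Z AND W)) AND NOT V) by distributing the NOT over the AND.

NOT W OR NOT ((V NAND Z) NAND (Z AND W)) OR V
De Morgan's: NOT(AND of terms) = OR of negations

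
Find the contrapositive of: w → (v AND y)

Contrapositive: NOT (v AND y) → NOT w
Note: A statement and its contrapositive are logically equivalent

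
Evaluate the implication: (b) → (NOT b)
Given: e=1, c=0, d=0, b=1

Antecedent (b) = 1; consequent (NOT b) = 0.
1 → 0 = 0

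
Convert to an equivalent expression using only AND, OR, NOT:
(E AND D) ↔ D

((E AND D) AND D) OR (NOT (E AND D) AND NOT D)
(Biconditional = both true or both false)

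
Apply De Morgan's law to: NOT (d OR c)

NOT d AND NOT c
De Morgan's: NOT(OR of terms) = AND of negations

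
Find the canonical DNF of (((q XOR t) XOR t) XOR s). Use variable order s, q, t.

(NOT s AND q AND NOT t) OR (NOT s AND q AND t) OR (s AND NOT q AND NOT t) OR (s AND NOT q AND t)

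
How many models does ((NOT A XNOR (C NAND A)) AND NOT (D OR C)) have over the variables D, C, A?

Satisfying assignments: (0,0,0)
Count: 1 out of 8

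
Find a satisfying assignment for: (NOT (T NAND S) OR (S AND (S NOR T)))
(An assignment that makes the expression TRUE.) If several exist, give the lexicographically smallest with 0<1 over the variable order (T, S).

T=1, S=1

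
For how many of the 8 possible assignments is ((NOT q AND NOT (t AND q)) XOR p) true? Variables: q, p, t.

Satisfying assignments: (0,0,0), (0,0,1), (1,1,0), (1,1,1)
Count: 4 out of 8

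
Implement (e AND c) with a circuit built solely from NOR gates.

((e NOR e) NOR (c NOR c))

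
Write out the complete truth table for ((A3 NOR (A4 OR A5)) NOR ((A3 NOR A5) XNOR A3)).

A4 | A3 | A5 | Output
---------------------
0 | 0 | 0 | 0
0 | 0 | 1 | 0
0 | 1 | 0 | 1
0 | 1 | 1 | 1
1 | 0 | 0 | 1
1 | 0 | 1 | 0
1 | 1 | 0 | 1
1 | 1 | 1 | 1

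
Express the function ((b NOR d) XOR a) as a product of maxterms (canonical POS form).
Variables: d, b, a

ΠM(1, 2, 4, 6) = (d OR b OR NOT a) AND (d OR NOT b OR a) AND (NOT d OR b OR a) AND (NOT d OR NOT b OR a)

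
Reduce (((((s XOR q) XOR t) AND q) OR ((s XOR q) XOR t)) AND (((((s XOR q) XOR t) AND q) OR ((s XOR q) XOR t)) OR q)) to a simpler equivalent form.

By absorption (E AND (E OR v) = E) then absorption (E OR (E AND v) = E):
= ((s XOR q) XOR t)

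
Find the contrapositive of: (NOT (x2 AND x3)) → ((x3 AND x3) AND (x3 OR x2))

Contrapositive: NOT ((x3 AND x3) AND (x3 OR x2)) → (x2 AND x3)
Note: A statement and its contrapositive are logically equivalent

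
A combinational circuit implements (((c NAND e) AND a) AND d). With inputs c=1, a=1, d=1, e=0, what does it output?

Substituting: (((1 NAND 0) AND 1) AND 1)
= 1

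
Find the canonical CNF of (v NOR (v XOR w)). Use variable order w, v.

(w OR NOT v) AND (NOT w OR v) AND (NOT w OR NOT v)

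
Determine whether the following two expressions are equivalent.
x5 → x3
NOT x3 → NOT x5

Yes, Contrapositive is always equivalent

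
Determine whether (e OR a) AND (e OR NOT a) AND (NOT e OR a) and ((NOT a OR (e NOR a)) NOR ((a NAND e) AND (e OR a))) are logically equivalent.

Yes, they are equivalent — the two output columns agree on all 4 assignments:
e | a | Expression 1 | Expression 2
-----------------------------------
0 | 0 | 0 | 0
0 | 1 | 0 | 0
1 | 0 | 0 | 0
1 | 1 | 1 | 1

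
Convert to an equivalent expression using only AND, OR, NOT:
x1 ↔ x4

(x1 AND x4) OR (NOT x1 AND NOT x4)
(Biconditional = both true or both false)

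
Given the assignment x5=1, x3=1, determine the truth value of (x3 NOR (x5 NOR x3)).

Substituting: (1 NOR (1 NOR 1))
= 0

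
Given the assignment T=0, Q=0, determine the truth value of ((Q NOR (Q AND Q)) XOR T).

Substituting: ((0 NOR (0 AND 0)) XOR 0)
= 1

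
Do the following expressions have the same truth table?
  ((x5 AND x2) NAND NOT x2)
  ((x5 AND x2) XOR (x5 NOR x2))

No. Counterexample: with x2=0, x5=1, Expression 1 = 1 but Expression 2 = 0.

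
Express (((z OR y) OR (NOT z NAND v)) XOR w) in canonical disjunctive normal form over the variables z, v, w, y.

(NOT z AND NOT v AND NOT w AND NOT y) OR (NOT z AND NOT v AND NOT w AND y) OR (NOT z AND v AND NOT w AND y) OR (NOT z AND v AND w AND NOT y) OR (z AND NOT v AND NOT w AND NOT y) OR (z AND NOT v AND NOT w AND y) OR (z AND v AND NOT w AND NOT y) OR (z AND v AND NOT w AND y)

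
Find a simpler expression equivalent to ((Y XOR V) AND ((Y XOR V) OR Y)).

By absorption (E AND (E OR v) = E):
= (Y XOR V)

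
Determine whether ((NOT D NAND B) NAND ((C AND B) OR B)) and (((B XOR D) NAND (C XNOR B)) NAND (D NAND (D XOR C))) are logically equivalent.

No. Counterexample: with D=0, C=0, B=0, Expression 1 = 1 but Expression 2 = 0.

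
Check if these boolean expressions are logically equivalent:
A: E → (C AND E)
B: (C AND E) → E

No, Converse is not equivalent to original (counterexample: C=0, E=1)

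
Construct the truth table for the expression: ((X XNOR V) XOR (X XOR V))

X | V | Output
--------------
0 | 0 | 1
0 | 1 | 1
1 | 0 | 1
1 | 1 | 1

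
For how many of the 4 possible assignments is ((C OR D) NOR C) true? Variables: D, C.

Satisfying assignments: (0,0)
Count: 1 out of 4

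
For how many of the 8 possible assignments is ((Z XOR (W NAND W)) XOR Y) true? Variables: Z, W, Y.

Satisfying assignments: (0,0,0), (0,1,1), (1,0,1), (1,1,0)
Count: 4 out of 8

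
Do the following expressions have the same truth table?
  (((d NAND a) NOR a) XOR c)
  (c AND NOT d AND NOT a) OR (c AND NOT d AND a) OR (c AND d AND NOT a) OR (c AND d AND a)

Yes, they are equivalent — the two output columns agree on all 8 assignments:
c | d | a | Expression 1 | Expression 2
---------------------------------------
0 | 0 | 0 | 0 | 0
0 | 0 | 1 | 0 | 0
0 | 1 | 0 | 0 | 0
0 | 1 | 1 | 0 | 0
1 | 0 | 0 | 1 | 1
1 | 0 | 1 | 1 | 1
1 | 1 | 0 | 1 | 1
1 | 1 | 1 | 1 | 1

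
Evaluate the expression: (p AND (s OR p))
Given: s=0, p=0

Substituting: (0 AND (0 OR 0))
= 0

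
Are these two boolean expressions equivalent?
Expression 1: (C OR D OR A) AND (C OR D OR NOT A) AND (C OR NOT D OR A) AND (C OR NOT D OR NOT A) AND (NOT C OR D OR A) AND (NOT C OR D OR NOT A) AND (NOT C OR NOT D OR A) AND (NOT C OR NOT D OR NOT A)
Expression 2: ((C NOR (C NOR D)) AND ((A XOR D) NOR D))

Yes, they are equivalent — the two output columns agree on all 8 assignments:
C | D | A | Expression 1 | Expression 2
---------------------------------------
0 | 0 | 0 | 0 | 0
0 | 0 | 1 | 0 | 0
0 | 1 | 0 | 0 | 0
0 | 1 | 1 | 0 | 0
1 | 0 | 0 | 0 | 0
1 | 0 | 1 | 0 | 0
1 | 1 | 0 | 0 | 0
1 | 1 | 1 | 0 | 0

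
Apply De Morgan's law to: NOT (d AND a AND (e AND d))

NOT d OR NOT a OR NOT (e AND d)
De Morgan's: NOT(AND of terms) = OR of negations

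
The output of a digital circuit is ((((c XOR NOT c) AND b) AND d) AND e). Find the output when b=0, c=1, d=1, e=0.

Substituting: ((((1 XOR NOT 1) AND 0) AND 1) AND 0)
= 0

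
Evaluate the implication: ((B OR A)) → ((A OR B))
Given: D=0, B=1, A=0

Antecedent ((B OR A)) = 1; consequent ((A OR B)) = 1.
1 → 1 = 1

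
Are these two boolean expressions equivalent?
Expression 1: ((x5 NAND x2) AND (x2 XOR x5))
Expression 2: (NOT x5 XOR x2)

No. Counterexample: with x2=0, x5=0, Expression 1 = 0 but Expression 2 = 1.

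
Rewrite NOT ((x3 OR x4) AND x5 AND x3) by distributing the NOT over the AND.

NOT (x3 OR x4) OR NOT x5 OR NOT x3
De Morgan's: NOT(AND of terms) = OR of negations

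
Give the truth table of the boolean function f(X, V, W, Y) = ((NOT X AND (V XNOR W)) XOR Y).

X | V | W | Y | Output
----------------------
0 | 0 | 0 | 0 | 1
0 | 0 | 0 | 1 | 0
0 | 0 | 1 | 0 | 0
0 | 0 | 1 | 1 | 1
0 | 1 | 0 | 0 | 0
0 | 1 | 0 | 1 | 1
0 | 1 | 1 | 0 | 1
0 | 1 | 1 | 1 | 0
1 | 0 | 0 | 0 | 0
1 | 0 | 0 | 1 | 1
1 | 0 | 1 | 0 | 0
1 | 0 | 1 | 1 | 1
1 | 1 | 0 | 0 | 0
1 | 1 | 0 | 1 | 1
1 | 1 | 1 | 0 | 0
1 | 1 | 1 | 1 | 1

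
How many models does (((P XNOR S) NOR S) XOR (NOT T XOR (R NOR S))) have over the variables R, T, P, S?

Satisfying assignments: (0,0,0,1), (0,0,1,0), (0,0,1,1), (0,1,0,0), (1,0,0,0), (1,0,0,1), (1,0,1,1), (1,1,1,0)
Count: 8 out of 16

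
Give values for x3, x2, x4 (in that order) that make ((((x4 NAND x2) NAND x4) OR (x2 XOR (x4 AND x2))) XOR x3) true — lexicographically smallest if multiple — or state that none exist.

x3=0, x2=0, x4=0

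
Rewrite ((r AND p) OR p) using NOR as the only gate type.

((((r NOR r) NOR (p NOR p)) NOR p) NOR (((r NOR r) NOR (p NOR p)) NOR p))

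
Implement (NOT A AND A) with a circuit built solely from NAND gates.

(((A NAND A) NAND A) NAND ((A NAND A) NAND A))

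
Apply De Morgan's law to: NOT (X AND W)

NOT X OR NOT W
De Morgan's: NOT(AND of terms) = OR of negations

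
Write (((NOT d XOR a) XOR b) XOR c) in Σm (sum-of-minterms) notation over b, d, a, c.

Σm(0, 3, 5, 6, 9, 10, 12, 15) = (NOT b AND NOT d AND NOT a AND NOT c) OR (NOT b AND NOT d AND a AND c) OR (NOT b AND d AND NOT a AND c) OR (NOT b AND d AND a AND NOT c) OR (b AND NOT d AND NOT a AND c) OR (b AND NOT d AND a AND NOT c) OR (b AND d AND NOT a AND NOT c) OR (b AND d AND a AND c)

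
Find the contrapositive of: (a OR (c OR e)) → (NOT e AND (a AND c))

Contrapositive: NOT (NOT e AND (a AND c)) → NOT (a OR (c OR e))
Note: A statement and its contrapositive are logically equivalent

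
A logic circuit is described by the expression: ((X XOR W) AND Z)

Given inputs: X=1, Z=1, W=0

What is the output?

Substituting: ((1 XOR 0) AND 1)
= 1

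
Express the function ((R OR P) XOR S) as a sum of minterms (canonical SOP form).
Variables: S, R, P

Σm(1, 2, 3, 4) = (NOT S AND NOT R AND P) OR (NOT S AND R AND NOT P) OR (NOT S AND R AND P) OR (S AND NOT R AND NOT P)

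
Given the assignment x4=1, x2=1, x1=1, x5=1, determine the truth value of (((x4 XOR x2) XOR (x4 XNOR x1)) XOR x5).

Substituting: (((1 XOR 1) XOR (1 XNOR 1)) XOR 1)
= 0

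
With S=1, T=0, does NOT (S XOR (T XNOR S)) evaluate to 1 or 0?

Substituting: NOT (1 XOR (0 XNOR 1))
= 0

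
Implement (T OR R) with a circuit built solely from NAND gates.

((T NAND T) NAND (R NAND R))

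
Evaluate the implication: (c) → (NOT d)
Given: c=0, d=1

Antecedent (c) = 0; consequent (NOT d) = 0.
0 → 0 = 1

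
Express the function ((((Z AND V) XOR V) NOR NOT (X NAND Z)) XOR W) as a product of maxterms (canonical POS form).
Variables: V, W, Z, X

ΠM(3, 4, 5, 6, 8, 9, 11, 14) = (V OR W OR NOT Z OR NOT X) AND (V OR NOT W OR Z OR X) AND (V OR NOT W OR Z OR NOT X) AND (V OR NOT W OR NOT Z OR X) AND (NOT V OR W OR Z OR X) AND (NOT V OR W OR Z OR NOT X) AND (NOT V OR W OR NOT Z OR NOT X) AND (NOT V OR NOT W OR NOT Z OR X)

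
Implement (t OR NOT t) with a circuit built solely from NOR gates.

((t NOR (t NOR t)) NOR (t NOR (t NOR t)))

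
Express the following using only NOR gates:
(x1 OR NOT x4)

((x1 NOR (x4 NOR x4)) NOR (x1 NOR (x4 NOR x4)))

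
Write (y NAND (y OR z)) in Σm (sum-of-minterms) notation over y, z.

Σm(0, 1) = (NOT y AND NOT z) OR (NOT y AND z)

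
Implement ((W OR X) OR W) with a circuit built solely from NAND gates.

((((W NAND W) NAND (X NAND X)) NAND ((W NAND W) NAND (X NAND X))) NAND (W NAND W))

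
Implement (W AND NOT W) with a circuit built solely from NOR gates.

((W NOR W) NOR ((W NOR W) NOR (W NOR W)))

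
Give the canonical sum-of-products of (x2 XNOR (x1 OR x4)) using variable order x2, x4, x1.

Σm(0, 5, 6, 7) = (NOT x2 AND NOT x4 AND NOT x1) OR (x2 AND NOT x4 AND x1) OR (x2 AND x4 AND NOT x1) OR (x2 AND x4 AND x1)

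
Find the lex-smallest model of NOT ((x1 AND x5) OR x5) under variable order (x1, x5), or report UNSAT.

x1=0, x5=0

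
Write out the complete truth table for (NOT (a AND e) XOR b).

e | a | b | Output
------------------
0 | 0 | 0 | 1
0 | 0 | 1 | 0
0 | 1 | 0 | 1
0 | 1 | 1 | 0
1 | 0 | 0 | 1
1 | 0 | 1 | 0
1 | 1 | 0 | 0
1 | 1 | 1 | 1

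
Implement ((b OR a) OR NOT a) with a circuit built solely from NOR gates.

((((b NOR a) NOR (b NOR a)) NOR (a NOR a)) NOR (((b NOR a) NOR (b NOR a)) NOR (a NOR a)))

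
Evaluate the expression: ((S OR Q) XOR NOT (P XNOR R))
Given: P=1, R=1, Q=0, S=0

Substituting: ((0 OR 0) XOR NOT (1 XNOR 1))
= 0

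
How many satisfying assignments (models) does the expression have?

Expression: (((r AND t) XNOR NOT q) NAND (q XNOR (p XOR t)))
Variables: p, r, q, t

Satisfying assignments: (0,0,0,0), (0,0,0,1), (0,0,1,0), (0,1,0,0), (0,1,0,1), (0,1,1,0), (0,1,1,1), (1,0,0,0), (1,0,0,1), (1,0,1,1), (1,1,0,0), (1,1,1,1)
Count: 12 out of 16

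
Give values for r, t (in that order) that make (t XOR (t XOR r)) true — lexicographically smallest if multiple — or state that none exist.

r=1, t=0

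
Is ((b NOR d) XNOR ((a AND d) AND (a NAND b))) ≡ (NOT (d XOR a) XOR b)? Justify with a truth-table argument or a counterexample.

No. Counterexample: with a=0, b=0, d=0, Expression 1 = 0 but Expression 2 = 1.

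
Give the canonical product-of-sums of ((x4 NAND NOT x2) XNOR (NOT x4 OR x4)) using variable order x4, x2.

ΠM(2) = (NOT x4 OR x2)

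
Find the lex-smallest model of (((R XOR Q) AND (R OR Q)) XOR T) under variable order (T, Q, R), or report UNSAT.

T=0, Q=0, R=1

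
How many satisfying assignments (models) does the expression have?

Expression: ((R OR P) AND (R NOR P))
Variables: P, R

No assignment satisfies the expression.
Count: 0 out of 4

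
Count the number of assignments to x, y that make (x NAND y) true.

Satisfying assignments: (0,0), (0,1), (1,0)
Count: 3 out of 4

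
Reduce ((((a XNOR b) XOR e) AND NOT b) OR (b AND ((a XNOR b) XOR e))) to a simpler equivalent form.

By distribution ((E AND v) OR (E AND NOT v) = E):
= ((a XNOR b) XOR e)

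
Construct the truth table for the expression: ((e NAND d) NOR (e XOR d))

d | e | Output
--------------
0 | 0 | 0
0 | 1 | 0
1 | 0 | 0
1 | 1 | 1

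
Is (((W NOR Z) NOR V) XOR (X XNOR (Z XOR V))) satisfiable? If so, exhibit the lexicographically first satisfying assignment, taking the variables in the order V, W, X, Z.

V=0, W=0, X=0, Z=0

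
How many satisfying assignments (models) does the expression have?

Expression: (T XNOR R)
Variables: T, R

Satisfying assignments: (0,0), (1,1)
Count: 2 out of 4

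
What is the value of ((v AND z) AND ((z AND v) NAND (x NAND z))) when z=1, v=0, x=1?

Substituting: ((0 AND 1) AND ((1 AND 0) NAND (1 NAND 1)))
= 0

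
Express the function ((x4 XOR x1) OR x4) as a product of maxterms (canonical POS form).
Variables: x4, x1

ΠM(0) = (x4 OR x1)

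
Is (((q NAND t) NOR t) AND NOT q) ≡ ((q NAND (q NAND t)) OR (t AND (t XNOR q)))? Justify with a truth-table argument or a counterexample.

No. Counterexample: with t=0, q=0, Expression 1 = 0 but Expression 2 = 1.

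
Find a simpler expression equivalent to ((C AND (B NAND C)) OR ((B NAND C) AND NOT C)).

By distribution ((E AND v) OR (E AND NOT v) = E):
= (B NAND C)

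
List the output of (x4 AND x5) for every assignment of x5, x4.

x5 | x4 | Output
----------------
0 | 0 | 0
0 | 1 | 0
1 | 0 | 0
1 | 1 | 1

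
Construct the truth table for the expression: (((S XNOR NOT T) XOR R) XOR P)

R | S | T | P | Output
----------------------
0 | 0 | 0 | 0 | 0
0 | 0 | 0 | 1 | 1
0 | 0 | 1 | 0 | 1
0 | 0 | 1 | 1 | 0
0 | 1 | 0 | 0 | 1
0 | 1 | 0 | 1 | 0
0 | 1 | 1 | 0 | 0
0 | 1 | 1 | 1 | 1
1 | 0 | 0 | 0 | 1
1 | 0 | 0 | 1 | 0
1 | 0 | 1 | 0 | 0
1 | 0 | 1 | 1 | 1
1 | 1 | 0 | 0 | 0
1 | 1 | 0 | 1 | 1
1 | 1 | 1 | 0 | 1
1 | 1 | 1 | 1 | 0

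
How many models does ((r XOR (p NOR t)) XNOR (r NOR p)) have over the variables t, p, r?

Satisfying assignments: (0,0,0), (0,0,1), (0,1,0), (1,1,0)
Count: 4 out of 8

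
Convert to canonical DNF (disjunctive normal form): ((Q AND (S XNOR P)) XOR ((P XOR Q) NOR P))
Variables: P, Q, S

(NOT P AND NOT Q AND NOT S) OR (NOT P AND NOT Q AND S) OR (NOT P AND Q AND NOT S) OR (P AND Q AND S)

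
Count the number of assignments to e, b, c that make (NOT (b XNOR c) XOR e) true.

Satisfying assignments: (0,0,1), (0,1,0), (1,0,0), (1,1,1)
Count: 4 out of 8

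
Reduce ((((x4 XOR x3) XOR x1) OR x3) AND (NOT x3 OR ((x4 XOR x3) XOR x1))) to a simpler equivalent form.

By distribution ((E OR v) AND (E OR NOT v) = E):
= ((x4 XOR x3) XOR x1)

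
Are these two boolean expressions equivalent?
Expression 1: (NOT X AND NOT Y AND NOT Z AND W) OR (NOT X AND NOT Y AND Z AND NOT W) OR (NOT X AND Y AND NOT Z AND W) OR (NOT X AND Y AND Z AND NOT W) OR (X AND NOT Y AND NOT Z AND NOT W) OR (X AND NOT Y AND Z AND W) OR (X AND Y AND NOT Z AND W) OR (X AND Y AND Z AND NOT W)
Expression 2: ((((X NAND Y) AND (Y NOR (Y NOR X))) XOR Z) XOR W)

Yes, they are equivalent — the two output columns agree on all 16 assignments:
X | Y | Z | W | Expression 1 | Expression 2
-------------------------------------------
0 | 0 | 0 | 0 | 0 | 0
0 | 0 | 0 | 1 | 1 | 1
0 | 0 | 1 | 0 | 1 | 1
0 | 0 | 1 | 1 | 0 | 0
0 | 1 | 0 | 0 | 0 | 0
0 | 1 | 0 | 1 | 1 | 1
0 | 1 | 1 | 0 | 1 | 1
0 | 1 | 1 | 1 | 0 | 0
1 | 0 | 0 | 0 | 1 | 1
1 | 0 | 0 | 1 | 0 | 0
1 | 0 | 1 | 0 | 0 | 0
1 | 0 | 1 | 1 | 1 | 1
1 | 1 | 0 | 0 | 0 | 0
1 | 1 | 0 | 1 | 1 | 1
1 | 1 | 1 | 0 | 1 | 1
1 | 1 | 1 | 1 | 0 | 0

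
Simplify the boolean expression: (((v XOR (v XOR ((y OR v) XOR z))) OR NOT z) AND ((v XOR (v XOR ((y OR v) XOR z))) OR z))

By distribution ((E OR v) AND (E OR NOT v) = E) then XOR self-cancellation ((E XOR v) XOR v = E):
= ((y OR v) XOR z)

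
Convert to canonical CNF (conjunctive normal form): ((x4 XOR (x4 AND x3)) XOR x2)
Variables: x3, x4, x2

(x3 OR x4 OR x2) AND (x3 OR NOT x4 OR NOT x2) AND (NOT x3 OR x4 OR x2) AND (NOT x3 OR NOT x4 OR x2)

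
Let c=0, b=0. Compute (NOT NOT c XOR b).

Substituting: (NOT NOT 0 XOR 0)
= 0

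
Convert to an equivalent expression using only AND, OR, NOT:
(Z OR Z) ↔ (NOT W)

((Z OR Z) AND (NOT W)) OR (NOT (Z OR Z) AND W)
(Biconditional = both true or both false)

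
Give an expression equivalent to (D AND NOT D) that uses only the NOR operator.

((D NOR D) NOR ((D NOR D) NOR (D NOR D)))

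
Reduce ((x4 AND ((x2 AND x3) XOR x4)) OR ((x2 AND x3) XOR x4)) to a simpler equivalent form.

By absorption (E OR (E AND v) = E):
= ((x2 AND x3) XOR x4)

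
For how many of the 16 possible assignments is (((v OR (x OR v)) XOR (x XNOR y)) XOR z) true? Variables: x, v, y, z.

Satisfying assignments: (0,0,0,0), (0,0,1,1), (0,1,0,1), (0,1,1,0), (1,0,0,0), (1,0,1,1), (1,1,0,0), (1,1,1,1)
Count: 8 out of 16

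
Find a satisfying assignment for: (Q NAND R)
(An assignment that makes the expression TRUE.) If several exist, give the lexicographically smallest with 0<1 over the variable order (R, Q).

R=0, Q=0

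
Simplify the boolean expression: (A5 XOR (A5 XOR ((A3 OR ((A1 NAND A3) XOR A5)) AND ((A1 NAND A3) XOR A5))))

By XOR self-cancellation ((E XOR v) XOR v = E) then absorption (E AND (E OR v) = E):
= ((A1 NAND A3) XOR A5)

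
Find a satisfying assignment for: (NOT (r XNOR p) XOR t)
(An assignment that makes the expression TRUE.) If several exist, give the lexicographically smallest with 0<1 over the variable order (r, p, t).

r=0, p=0, t=1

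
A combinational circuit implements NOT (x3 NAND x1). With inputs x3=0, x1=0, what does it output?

Substituting: NOT (0 NAND 0)
= 0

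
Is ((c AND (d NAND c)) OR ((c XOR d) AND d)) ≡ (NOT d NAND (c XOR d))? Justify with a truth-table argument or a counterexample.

No. Counterexample: with c=0, d=0, Expression 1 = 0 but Expression 2 = 1.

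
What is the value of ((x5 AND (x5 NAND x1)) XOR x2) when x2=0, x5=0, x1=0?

Substituting: ((0 AND (0 NAND 0)) XOR 0)
= 0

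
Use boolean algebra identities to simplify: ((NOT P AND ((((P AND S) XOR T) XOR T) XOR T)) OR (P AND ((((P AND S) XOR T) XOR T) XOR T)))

By distribution ((E AND v) OR (E AND NOT v) = E) then XOR self-cancellation ((E XOR v) XOR v = E):
= ((P AND S) XOR T)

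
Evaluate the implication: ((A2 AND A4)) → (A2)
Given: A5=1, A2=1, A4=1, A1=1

Antecedent ((A2 AND A4)) = 1; consequent (A2) = 1.
1 → 1 = 1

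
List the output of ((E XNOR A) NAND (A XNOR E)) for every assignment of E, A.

E | A | Output
--------------
0 | 0 | 0
0 | 1 | 1
1 | 0 | 1
1 | 1 | 0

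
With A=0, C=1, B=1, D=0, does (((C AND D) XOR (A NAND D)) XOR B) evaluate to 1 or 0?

Substituting: (((1 AND 0) XOR (0 NAND 0)) XOR 1)
= 0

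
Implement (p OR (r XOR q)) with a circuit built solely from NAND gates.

((p NAND p) NAND (((r NAND (r NAND q)) NAND (q NAND (r NAND q))) NAND ((r NAND (r NAND q)) NAND (q NAND (r NAND q)))))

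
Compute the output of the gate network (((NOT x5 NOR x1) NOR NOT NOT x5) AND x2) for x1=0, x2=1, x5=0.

Substituting: (((NOT 0 NOR 0) NOR NOT NOT 0) AND 1)
= 1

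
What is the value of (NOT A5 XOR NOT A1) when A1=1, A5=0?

Substituting: (NOT 0 XOR NOT 1)
= 1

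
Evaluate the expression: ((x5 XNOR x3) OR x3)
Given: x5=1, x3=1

Substituting: ((1 XNOR 1) OR 1)
= 1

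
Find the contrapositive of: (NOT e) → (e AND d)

Contrapositive: NOT (e AND d) → e
Note: A statement and its contrapositive are logically equivalent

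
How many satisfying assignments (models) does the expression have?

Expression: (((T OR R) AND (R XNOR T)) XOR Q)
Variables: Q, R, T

Satisfying assignments: (0,1,1), (1,0,0), (1,0,1), (1,1,0)
Count: 4 out of 8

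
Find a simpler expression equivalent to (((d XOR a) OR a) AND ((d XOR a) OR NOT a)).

By distribution ((E OR v) AND (E OR NOT v) = E):
= (d XOR a)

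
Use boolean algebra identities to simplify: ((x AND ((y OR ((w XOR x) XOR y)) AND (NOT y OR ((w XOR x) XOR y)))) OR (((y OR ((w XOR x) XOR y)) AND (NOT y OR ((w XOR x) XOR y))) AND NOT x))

By distribution ((E AND v) OR (E AND NOT v) = E) then distribution ((E OR v) AND (E OR NOT v) = E):
= ((w XOR x) XOR y)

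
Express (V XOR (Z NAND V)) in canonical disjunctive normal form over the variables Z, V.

(NOT Z AND NOT V) OR (Z AND NOT V) OR (Z AND V)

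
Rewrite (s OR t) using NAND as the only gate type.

((s NAND s) NAND (t NAND t))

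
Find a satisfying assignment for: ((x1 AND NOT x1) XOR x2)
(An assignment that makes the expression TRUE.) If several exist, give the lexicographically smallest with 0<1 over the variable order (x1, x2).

x1=0, x2=1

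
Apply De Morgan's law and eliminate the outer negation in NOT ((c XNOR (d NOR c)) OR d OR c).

NOT (c XNOR (d NOR c)) AND NOT d AND NOT c
De Morgan's: NOT(OR of terms) = AND of negations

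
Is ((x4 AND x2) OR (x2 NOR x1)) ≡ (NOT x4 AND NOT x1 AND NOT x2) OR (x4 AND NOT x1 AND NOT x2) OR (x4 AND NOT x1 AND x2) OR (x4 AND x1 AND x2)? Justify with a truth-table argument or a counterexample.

Yes, they are equivalent — the two output columns agree on all 8 assignments:
x4 | x1 | x2 | Expression 1 | Expression 2
------------------------------------------
0 | 0 | 0 | 1 | 1
0 | 0 | 1 | 0 | 0
0 | 1 | 0 | 0 | 0
0 | 1 | 1 | 0 | 0
1 | 0 | 0 | 1 | 1
1 | 0 | 1 | 1 | 1
1 | 1 | 0 | 0 | 0
1 | 1 | 1 | 1 | 1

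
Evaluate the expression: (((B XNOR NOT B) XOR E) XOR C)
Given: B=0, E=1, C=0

Substituting: (((0 XNOR NOT 0) XOR 1) XOR 0)
= 1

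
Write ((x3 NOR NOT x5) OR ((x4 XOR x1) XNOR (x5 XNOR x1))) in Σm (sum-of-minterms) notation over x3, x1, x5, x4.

Σm(1, 2, 3, 5, 6, 7, 9, 10, 13, 14) = (NOT x3 AND NOT x1 AND NOT x5 AND x4) OR (NOT x3 AND NOT x1 AND x5 AND NOT x4) OR (NOT x3 AND NOT x1 AND x5 AND x4) OR (NOT x3 AND x1 AND NOT x5 AND x4) OR (NOT x3 AND x1 AND x5 AND NOT x4) OR (NOT x3 AND x1 AND x5 AND x4) OR (x3 AND NOT x1 AND NOT x5 AND x4) OR (x3 AND NOT x1 AND x5 AND NOT x4) OR (x3 AND x1 AND NOT x5 AND x4) OR (x3 AND x1 AND x5 AND NOT x4)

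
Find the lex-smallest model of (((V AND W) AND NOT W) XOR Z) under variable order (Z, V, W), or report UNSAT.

Z=1, V=0, W=0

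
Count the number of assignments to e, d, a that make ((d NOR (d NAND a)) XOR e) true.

Satisfying assignments: (1,0,0), (1,0,1), (1,1,0), (1,1,1)
Count: 4 out of 8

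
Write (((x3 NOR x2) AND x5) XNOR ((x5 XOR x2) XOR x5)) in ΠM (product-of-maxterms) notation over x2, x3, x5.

ΠM(1, 4, 5, 6, 7) = (x2 OR x3 OR NOT x5) AND (NOT x2 OR x3 OR x5) AND (NOT x2 OR x3 OR NOT x5) AND (NOT x2 OR NOT x3 OR x5) AND (NOT x2 OR NOT x3 OR NOT x5)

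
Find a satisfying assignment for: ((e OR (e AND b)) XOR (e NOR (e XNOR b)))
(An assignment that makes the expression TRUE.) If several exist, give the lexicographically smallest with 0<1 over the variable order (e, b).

e=0, b=1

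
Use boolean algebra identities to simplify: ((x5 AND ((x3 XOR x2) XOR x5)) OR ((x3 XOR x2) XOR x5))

By absorption (E OR (E AND v) = E):
= ((x3 XOR x2) XOR x5)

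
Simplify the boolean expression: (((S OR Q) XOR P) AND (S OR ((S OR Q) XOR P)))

By absorption (E AND (E OR v) = E):
= ((S OR Q) XOR P)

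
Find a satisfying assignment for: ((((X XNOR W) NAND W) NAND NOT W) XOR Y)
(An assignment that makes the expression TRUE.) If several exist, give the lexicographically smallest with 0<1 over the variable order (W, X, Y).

W=0, X=0, Y=1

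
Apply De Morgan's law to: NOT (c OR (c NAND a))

NOT c AND NOT (c NAND a)
De Morgan's: NOT(OR of terms) = AND of negations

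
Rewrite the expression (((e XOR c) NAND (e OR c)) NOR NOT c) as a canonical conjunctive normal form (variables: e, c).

(e OR c) AND (NOT e OR c) AND (NOT e OR NOT c)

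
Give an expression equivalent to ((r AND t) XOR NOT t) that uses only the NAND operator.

((((r NAND t) NAND (r NAND t)) NAND (((r NAND t) NAND (r NAND t)) NAND (t NAND t))) NAND ((t NAND t) NAND (((r NAND t) NAND (r NAND t)) NAND (t NAND t))))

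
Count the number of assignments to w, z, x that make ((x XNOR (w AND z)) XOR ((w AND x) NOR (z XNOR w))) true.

Satisfying assignments: (0,0,0), (0,1,1), (1,1,1)
Count: 3 out of 8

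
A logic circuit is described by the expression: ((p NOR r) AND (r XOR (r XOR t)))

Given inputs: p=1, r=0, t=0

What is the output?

Substituting: ((1 NOR 0) AND (0 XOR (0 XOR 0)))
= 0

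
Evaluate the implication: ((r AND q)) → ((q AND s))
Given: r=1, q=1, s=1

Antecedent ((r AND q)) = 1; consequent ((q AND s)) = 1.
1 → 1 = 1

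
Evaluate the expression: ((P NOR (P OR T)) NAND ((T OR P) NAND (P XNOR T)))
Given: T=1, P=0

Substituting: ((0 NOR (0 OR 1)) NAND ((1 OR 0) NAND (0 XNOR 1)))
= 1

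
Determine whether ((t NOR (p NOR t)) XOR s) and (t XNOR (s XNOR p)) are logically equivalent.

No. Counterexample: with s=0, p=0, t=1, Expression 1 = 0 but Expression 2 = 1.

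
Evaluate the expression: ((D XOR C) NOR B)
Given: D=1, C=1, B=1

Substituting: ((1 XOR 1) NOR 1)
= 0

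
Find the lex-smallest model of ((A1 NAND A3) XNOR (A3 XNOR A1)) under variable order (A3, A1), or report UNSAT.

A3=0, A1=0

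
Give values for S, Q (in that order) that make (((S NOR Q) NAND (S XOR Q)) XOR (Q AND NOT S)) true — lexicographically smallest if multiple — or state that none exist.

S=0, Q=0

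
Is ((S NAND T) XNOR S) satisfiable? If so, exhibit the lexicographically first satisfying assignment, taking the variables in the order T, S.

T=0, S=1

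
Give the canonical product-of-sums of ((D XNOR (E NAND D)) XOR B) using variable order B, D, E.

ΠM(0, 1, 3, 6) = (B OR D OR E) AND (B OR D OR NOT E) AND (B OR NOT D OR NOT E) AND (NOT B OR NOT D OR E)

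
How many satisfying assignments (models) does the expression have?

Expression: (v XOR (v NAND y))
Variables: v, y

Satisfying assignments: (0,0), (0,1), (1,1)
Count: 3 out of 4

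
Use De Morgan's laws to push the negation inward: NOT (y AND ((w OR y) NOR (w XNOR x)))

NOT y OR NOT ((w OR y) NOR (w XNOR x))
De Morgan's: NOT(AND of terms) = OR of negations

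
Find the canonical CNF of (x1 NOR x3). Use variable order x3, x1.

(x3 OR NOT x1) AND (NOT x3 OR x1) AND (NOT x3 OR NOT x1)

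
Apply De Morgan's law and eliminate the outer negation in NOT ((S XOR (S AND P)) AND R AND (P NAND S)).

NOT (S XOR (S AND P)) OR NOT R OR NOT (P NAND S)
De Morgan's: NOT(AND of terms) = OR of negations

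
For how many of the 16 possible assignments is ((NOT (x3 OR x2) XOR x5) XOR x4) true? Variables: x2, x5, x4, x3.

Satisfying assignments: (0,0,0,0), (0,0,1,1), (0,1,0,1), (0,1,1,0), (1,0,1,0), (1,0,1,1), (1,1,0,0), (1,1,0,1)
Count: 8 out of 16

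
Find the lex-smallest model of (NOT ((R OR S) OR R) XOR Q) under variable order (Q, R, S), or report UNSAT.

Q=0, R=0, S=0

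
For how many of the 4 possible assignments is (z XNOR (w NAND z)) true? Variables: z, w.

Satisfying assignments: (1,0)
Count: 1 out of 4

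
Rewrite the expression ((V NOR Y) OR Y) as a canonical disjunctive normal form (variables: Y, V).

(NOT Y AND NOT V) OR (Y AND NOT V) OR (Y AND V)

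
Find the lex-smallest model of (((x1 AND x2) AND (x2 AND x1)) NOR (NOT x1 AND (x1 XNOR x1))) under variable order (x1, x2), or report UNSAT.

x1=1, x2=0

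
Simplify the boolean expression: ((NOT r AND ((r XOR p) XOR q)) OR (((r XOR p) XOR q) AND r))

By distribution ((E AND v) OR (E AND NOT v) = E):
= ((r XOR p) XOR q)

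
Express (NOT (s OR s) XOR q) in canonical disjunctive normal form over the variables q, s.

(NOT q AND NOT s) OR (q AND s)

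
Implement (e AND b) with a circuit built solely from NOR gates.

((e NOR e) NOR (b NOR b))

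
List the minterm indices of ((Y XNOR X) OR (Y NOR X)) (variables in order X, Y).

Σm(0, 3) = (NOT X AND NOT Y) OR (X AND Y)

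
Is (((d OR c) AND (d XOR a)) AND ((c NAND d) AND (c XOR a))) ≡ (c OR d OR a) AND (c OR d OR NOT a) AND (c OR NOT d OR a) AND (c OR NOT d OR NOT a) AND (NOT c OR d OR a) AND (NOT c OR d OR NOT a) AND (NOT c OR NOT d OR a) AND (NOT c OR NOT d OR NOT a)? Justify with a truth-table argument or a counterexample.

Yes, they are equivalent — the two output columns agree on all 8 assignments:
c | d | a | Expression 1 | Expression 2
---------------------------------------
0 | 0 | 0 | 0 | 0
0 | 0 | 1 | 0 | 0
0 | 1 | 0 | 0 | 0
0 | 1 | 1 | 0 | 0
1 | 0 | 0 | 0 | 0
1 | 0 | 1 | 0 | 0
1 | 1 | 0 | 0 | 0
1 | 1 | 1 | 0 | 0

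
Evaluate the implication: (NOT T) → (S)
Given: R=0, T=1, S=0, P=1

Antecedent (NOT T) = 0; consequent (S) = 0.
0 → 0 = 1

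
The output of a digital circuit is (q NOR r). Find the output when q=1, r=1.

Substituting: (1 NOR 1)
= 0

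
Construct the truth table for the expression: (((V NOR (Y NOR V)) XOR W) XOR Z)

Y | W | Z | V | Output
----------------------
0 | 0 | 0 | 0 | 0
0 | 0 | 0 | 1 | 0
0 | 0 | 1 | 0 | 1
0 | 0 | 1 | 1 | 1
0 | 1 | 0 | 0 | 1
0 | 1 | 0 | 1 | 1
0 | 1 | 1 | 0 | 0
0 | 1 | 1 | 1 | 0
1 | 0 | 0 | 0 | 1
1 | 0 | 0 | 1 | 0
1 | 0 | 1 | 0 | 0
1 | 0 | 1 | 1 | 1
1 | 1 | 0 | 0 | 0
1 | 1 | 0 | 1 | 1
1 | 1 | 1 | 0 | 1
1 | 1 | 1 | 1 | 0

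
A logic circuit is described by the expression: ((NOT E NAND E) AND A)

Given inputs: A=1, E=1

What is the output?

Substituting: ((NOT 1 NAND 1) AND 1)
= 1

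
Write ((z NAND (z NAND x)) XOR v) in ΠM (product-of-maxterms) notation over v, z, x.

ΠM(2, 4, 5, 7) = (v OR NOT z OR x) AND (NOT v OR z OR x) AND (NOT v OR z OR NOT x) AND (NOT v OR NOT z OR NOT x)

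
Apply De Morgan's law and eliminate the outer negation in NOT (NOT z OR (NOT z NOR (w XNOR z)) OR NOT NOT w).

z AND NOT (NOT z NOR (w XNOR z)) AND NOT w
De Morgan's: NOT(OR of terms) = AND of negations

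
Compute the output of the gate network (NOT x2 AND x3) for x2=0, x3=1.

Substituting: (NOT 0 AND 1)
= 1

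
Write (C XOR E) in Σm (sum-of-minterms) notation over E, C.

Σm(1, 2) = (NOT E AND C) OR (E AND NOT C)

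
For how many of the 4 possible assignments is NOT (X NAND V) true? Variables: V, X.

Satisfying assignments: (1,1)
Count: 1 out of 4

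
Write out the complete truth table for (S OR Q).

S | Q | Output
--------------
0 | 0 | 0
0 | 1 | 1
1 | 0 | 1
1 | 1 | 1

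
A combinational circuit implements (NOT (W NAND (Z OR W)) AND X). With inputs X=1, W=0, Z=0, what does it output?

Substituting: (NOT (0 NAND (0 OR 0)) AND 1)
= 0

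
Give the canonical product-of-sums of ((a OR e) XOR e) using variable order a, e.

ΠM(0, 1, 3) = (a OR e) AND (a OR NOT e) AND (NOT a OR NOT e)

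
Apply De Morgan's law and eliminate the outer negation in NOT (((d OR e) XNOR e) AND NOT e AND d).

NOT ((d OR e) XNOR e) OR e OR NOT d
De Morgan's: NOT(AND of terms) = OR of negations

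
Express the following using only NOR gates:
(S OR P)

((S NOR P) NOR (S NOR P))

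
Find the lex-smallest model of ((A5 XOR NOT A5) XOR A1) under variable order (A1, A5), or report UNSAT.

A1=0, A5=0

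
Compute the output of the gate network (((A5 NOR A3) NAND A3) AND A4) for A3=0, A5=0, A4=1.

Substituting: (((0 NOR 0) NAND 0) AND 1)
= 1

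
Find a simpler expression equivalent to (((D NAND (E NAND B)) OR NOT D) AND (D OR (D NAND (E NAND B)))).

By distribution ((E OR v) AND (E OR NOT v) = E):
= (D NAND (E NAND B))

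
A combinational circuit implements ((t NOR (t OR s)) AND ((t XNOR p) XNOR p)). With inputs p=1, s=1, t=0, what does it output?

Substituting: ((0 NOR (0 OR 1)) AND ((0 XNOR 1) XNOR 1))
= 0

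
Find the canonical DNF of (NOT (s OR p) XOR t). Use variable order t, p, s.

(NOT t AND NOT p AND NOT s) OR (t AND NOT p AND s) OR (t AND p AND NOT s) OR (t AND p AND s)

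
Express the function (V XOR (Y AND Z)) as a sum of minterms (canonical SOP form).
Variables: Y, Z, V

Σm(1, 3, 5, 6) = (NOT Y AND NOT Z AND V) OR (NOT Y AND Z AND V) OR (Y AND NOT Z AND V) OR (Y AND Z AND NOT V)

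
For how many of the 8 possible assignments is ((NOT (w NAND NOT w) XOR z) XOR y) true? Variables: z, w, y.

Satisfying assignments: (0,0,1), (0,1,1), (1,0,0), (1,1,0)
Count: 4 out of 8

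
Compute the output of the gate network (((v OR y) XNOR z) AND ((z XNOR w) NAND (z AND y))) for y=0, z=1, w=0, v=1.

Substituting: (((1 OR 0) XNOR 1) AND ((1 XNOR 0) NAND (1 AND 0)))
= 1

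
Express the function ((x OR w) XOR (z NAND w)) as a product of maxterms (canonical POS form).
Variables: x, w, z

ΠM(2, 4, 5, 6) = (x OR NOT w OR z) AND (NOT x OR w OR z) AND (NOT x OR w OR NOT z) AND (NOT x OR NOT w OR z)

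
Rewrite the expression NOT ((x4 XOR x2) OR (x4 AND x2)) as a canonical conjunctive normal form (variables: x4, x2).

(x4 OR NOT x2) AND (NOT x4 OR x2) AND (NOT x4 OR NOT x2)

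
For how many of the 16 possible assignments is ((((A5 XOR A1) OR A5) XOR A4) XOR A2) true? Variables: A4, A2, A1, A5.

Satisfying assignments: (0,0,0,1), (0,0,1,0), (0,0,1,1), (0,1,0,0), (1,0,0,0), (1,1,0,1), (1,1,1,0), (1,1,1,1)
Count: 8 out of 16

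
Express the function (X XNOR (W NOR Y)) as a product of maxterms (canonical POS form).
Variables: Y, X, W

ΠM(0, 3, 6, 7) = (Y OR X OR W) AND (Y OR NOT X OR NOT W) AND (NOT Y OR NOT X OR W) AND (NOT Y OR NOT X OR NOT W)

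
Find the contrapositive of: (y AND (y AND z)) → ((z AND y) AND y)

Contrapositive: NOT ((z AND y) AND y) → NOT (y AND (y AND z))
Note: A statement and its contrapositive are logically equivalent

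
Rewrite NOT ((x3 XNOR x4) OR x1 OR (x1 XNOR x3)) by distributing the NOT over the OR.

NOT (x3 XNOR x4) AND NOT x1 AND NOT (x1 XNOR x3)
De Morgan's: NOT(OR of terms) = AND of negations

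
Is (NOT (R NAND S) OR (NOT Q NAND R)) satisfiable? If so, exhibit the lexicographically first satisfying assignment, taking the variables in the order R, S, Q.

R=0, S=0, Q=0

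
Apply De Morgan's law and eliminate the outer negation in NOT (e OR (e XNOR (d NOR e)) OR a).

NOT e AND NOT (e XNOR (d NOR e)) AND NOT a
De Morgan's: NOT(OR of terms) = AND of negations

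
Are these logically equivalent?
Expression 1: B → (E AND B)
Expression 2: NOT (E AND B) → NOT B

Yes, Contrapositive is always equivalent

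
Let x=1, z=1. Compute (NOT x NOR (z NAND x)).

Substituting: (NOT 1 NOR (1 NAND 1))
= 1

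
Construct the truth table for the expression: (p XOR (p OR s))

p | s | Output
--------------
0 | 0 | 0
0 | 1 | 1
1 | 0 | 0
1 | 1 | 0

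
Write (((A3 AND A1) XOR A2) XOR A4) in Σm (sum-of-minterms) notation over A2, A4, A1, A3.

Σm(3, 4, 5, 6, 8, 9, 10, 15) = (NOT A2 AND NOT A4 AND A1 AND A3) OR (NOT A2 AND A4 AND NOT A1 AND NOT A3) OR (NOT A2 AND A4 AND NOT A1 AND A3) OR (NOT A2 AND A4 AND A1 AND NOT A3) OR (A2 AND NOT A4 AND NOT A1 AND NOT A3) OR (A2 AND NOT A4 AND NOT A1 AND A3) OR (A2 AND NOT A4 AND A1 AND NOT A3) OR (A2 AND A4 AND A1 AND A3)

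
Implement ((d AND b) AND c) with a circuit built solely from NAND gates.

((((d NAND b) NAND (d NAND b)) NAND c) NAND (((d NAND b) NAND (d NAND b)) NAND c))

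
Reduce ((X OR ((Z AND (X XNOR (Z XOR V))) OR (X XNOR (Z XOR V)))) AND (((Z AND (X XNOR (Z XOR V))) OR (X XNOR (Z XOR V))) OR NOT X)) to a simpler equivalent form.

By distribution ((E OR v) AND (E OR NOT v) = E) then absorption (E OR (E AND v) = E):
= (X XNOR (Z XOR V))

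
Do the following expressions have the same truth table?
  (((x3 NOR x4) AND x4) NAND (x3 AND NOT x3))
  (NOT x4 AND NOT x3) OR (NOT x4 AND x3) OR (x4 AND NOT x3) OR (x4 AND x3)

Yes, they are equivalent — the two output columns agree on all 4 assignments:
x4 | x3 | Expression 1 | Expression 2
-------------------------------------
0 | 0 | 1 | 1
0 | 1 | 1 | 1
1 | 0 | 1 | 1
1 | 1 | 1 | 1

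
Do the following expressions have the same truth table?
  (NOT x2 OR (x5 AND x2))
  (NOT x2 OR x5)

Yes, they are equivalent — the two output columns agree on all 4 assignments:
x2 | x5 | Expression 1 | Expression 2
-------------------------------------
0 | 0 | 1 | 1
0 | 1 | 1 | 1
1 | 0 | 0 | 0
1 | 1 | 1 | 1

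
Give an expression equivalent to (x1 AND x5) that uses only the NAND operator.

((x1 NAND x5) NAND (x1 NAND x5))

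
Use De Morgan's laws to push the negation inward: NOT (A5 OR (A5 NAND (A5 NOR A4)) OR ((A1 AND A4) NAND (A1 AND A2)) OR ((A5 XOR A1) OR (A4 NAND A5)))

NOT A5 AND NOT (A5 NAND (A5 NOR A4)) AND NOT ((A1 AND A4) NAND (A1 AND A2)) AND NOT ((A5 XOR A1) OR (A4 NAND A5))
De Morgan's: NOT(OR of terms) = AND of negations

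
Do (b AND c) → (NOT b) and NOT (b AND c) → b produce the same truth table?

No, Inverse is not equivalent to original (counterexample: b=0, c=0)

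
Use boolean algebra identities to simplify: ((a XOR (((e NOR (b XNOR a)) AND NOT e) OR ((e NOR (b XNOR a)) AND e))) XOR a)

By XOR self-cancellation ((E XOR v) XOR v = E) then distribution ((E AND v) OR (E AND NOT v) = E):
= (e NOR (b XNOR a))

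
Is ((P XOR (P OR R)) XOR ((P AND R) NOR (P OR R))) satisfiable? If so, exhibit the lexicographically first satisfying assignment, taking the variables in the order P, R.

P=0, R=0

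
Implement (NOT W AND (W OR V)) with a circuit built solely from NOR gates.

(((W NOR W) NOR (W NOR W)) NOR (((W NOR V) NOR (W NOR V)) NOR ((W NOR V) NOR (W NOR V))))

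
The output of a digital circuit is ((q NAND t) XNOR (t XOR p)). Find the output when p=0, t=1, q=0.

Substituting: ((0 NAND 1) XNOR (1 XOR 0))
= 1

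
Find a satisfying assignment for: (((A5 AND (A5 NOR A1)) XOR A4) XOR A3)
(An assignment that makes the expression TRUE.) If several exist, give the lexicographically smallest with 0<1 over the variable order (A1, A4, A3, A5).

A1=0, A4=0, A3=1, A5=0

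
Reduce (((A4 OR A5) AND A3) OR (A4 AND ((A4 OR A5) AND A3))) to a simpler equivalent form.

By absorption (E OR (E AND v) = E):
= ((A4 OR A5) AND A3)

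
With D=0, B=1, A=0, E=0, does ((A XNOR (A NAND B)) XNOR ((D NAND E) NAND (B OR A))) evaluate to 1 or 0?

Substituting: ((0 XNOR (0 NAND 1)) XNOR ((0 NAND 0) NAND (1 OR 0)))
= 1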